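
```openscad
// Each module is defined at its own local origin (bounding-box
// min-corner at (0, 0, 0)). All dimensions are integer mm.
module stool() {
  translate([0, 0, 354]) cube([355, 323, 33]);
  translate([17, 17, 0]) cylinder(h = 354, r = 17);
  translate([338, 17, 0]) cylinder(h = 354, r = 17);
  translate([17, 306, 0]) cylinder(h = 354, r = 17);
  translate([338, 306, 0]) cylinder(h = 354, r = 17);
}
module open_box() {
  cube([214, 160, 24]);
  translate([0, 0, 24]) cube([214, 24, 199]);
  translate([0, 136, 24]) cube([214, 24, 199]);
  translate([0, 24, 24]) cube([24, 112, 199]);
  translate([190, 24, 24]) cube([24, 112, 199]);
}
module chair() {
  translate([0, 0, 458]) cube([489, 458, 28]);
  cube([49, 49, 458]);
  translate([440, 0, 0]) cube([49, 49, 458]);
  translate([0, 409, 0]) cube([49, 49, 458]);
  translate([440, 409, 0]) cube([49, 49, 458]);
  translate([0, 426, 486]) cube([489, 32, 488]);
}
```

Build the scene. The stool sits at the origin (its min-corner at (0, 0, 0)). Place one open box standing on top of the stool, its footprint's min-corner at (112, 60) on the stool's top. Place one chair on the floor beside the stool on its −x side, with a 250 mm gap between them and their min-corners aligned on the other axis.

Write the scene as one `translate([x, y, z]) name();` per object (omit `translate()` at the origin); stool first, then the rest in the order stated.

stool();
translate([112, 60, 387]) open_box();
translate([-739, 0, 0]) chair();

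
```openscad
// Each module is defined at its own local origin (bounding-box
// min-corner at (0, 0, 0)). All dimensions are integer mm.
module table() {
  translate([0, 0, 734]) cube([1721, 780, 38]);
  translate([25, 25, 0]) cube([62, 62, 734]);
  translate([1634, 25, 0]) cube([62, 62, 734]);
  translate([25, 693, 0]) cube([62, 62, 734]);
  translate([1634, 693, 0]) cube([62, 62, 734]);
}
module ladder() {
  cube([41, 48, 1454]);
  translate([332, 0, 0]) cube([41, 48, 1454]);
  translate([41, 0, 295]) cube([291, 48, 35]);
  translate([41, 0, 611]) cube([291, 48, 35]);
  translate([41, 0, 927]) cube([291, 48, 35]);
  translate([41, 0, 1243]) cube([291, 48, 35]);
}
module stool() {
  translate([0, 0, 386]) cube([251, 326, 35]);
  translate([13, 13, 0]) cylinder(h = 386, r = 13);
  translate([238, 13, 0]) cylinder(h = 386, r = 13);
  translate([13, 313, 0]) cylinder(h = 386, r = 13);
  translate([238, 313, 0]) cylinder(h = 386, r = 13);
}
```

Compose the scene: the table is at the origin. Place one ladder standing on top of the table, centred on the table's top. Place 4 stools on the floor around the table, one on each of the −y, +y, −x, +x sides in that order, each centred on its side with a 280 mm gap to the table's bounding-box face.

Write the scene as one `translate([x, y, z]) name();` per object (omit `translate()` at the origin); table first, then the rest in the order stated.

table();
translate([674, 366, 772]) ladder();
translate([735, -606, 0]) stool();
translate([735, 1060, 0]) stool();
translate([-531, 227, 0]) stool();
translate([2001, 227, 0]) stool();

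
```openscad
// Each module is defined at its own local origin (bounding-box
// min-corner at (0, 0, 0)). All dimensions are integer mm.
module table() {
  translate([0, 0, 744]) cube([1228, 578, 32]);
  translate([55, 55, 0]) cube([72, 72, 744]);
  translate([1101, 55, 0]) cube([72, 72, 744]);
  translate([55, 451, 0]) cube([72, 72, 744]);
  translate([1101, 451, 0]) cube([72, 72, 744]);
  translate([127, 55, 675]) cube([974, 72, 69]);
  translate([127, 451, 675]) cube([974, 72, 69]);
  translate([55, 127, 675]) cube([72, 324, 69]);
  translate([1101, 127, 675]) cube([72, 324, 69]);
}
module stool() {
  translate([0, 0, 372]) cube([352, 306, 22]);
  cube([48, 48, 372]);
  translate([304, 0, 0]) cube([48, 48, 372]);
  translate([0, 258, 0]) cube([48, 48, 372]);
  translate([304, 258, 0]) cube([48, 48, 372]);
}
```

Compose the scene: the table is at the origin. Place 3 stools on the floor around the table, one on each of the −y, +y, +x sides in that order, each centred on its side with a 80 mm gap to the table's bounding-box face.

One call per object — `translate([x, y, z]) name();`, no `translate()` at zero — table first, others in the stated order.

table();
translate([438, -386, 0]) stool();
translate([438, 658, 0]) stool();
translate([1308, 136, 0]) stool();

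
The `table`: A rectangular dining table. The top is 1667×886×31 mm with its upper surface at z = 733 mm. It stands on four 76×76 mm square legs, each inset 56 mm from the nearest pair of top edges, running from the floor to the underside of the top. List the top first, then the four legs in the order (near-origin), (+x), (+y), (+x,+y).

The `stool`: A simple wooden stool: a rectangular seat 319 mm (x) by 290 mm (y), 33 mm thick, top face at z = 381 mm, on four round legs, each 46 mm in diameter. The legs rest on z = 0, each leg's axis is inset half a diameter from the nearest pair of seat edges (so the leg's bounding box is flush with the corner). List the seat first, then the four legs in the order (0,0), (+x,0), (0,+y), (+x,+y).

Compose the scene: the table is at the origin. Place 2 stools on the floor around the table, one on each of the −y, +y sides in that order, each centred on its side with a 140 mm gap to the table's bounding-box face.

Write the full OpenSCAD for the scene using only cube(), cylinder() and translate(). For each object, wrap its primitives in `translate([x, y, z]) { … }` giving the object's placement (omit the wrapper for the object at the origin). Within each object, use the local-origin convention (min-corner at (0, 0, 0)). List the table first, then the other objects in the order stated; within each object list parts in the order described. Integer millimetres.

translate([0, 0, 702]) cube([1667, 886, 31]);
translate([56, 56, 0]) cube([76, 76, 702]);
translate([1535, 56, 0]) cube([76, 76, 702]);
translate([56, 754, 0]) cube([76, 76, 702]);
translate([1535, 754, 0]) cube([76, 76, 702]);
translate([674, -430, 0]) {
  translate([0, 0, 348]) cube([319, 290, 33]);
  translate([23, 23, 0]) cylinder(h = 348, r = 23);
  translate([296, 23, 0]) cylinder(h = 348, r = 23);
  translate([23, 267, 0]) cylinder(h = 348, r = 23);
  translate([296, 267, 0]) cylinder(h = 348, r = 23);
}
translate([674, 1026, 0]) {
  translate([0, 0, 348]) cube([319, 290, 33]);
  translate([23, 23, 0]) cylinder(h = 348, r = 23);
  translate([296, 23, 0]) cylinder(h = 348, r = 23);
  translate([23, 267, 0]) cylinder(h = 348, r = 23);
  translate([296, 267, 0]) cylinder(h = 348, r = 23);
}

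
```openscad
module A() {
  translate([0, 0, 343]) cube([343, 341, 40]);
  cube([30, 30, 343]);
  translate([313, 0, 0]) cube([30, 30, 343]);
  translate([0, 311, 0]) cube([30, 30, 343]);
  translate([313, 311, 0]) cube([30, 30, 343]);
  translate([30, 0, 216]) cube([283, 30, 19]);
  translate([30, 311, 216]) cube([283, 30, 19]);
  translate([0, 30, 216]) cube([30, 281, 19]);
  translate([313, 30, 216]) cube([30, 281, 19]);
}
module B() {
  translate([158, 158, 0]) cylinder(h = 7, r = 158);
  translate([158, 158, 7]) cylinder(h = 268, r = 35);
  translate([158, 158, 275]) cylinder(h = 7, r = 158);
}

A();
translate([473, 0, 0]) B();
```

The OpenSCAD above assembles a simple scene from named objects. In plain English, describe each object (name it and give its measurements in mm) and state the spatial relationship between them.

A is a four-legged stool. The seat is 343×341 mm, 40 mm thick, top at z = 383 mm. It stands on four square legs, each 30×30 mm in cross-section, from z = 0 to the seat underside, each flush with a corner of the seat. Four stretchers, 30 mm wide and 19 mm tall, connect adjacent legs with their undersides at z = 216 mm, each running between the inner faces of the legs it joins and aligned with the legs' outer faces on the other axis.

B is a spool: two coaxial disc flanges of radius 158 mm and thickness 7 mm, joined by a core cylinder of radius 35 mm and height 268 mm. The lower flange rests on z = 0 and the three cylinders share a vertical axis.

The spool is on the floor beside the stool on its +x side.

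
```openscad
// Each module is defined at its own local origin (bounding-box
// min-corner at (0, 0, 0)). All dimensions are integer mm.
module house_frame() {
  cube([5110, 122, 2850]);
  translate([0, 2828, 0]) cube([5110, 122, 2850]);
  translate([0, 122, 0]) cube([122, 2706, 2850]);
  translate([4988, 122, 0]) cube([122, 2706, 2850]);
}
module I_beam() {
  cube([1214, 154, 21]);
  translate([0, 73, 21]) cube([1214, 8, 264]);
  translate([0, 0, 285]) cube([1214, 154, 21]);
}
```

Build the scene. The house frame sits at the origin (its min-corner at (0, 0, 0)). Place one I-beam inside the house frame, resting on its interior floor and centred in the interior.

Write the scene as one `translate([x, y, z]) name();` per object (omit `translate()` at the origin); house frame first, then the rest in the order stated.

house_frame();
translate([1948, 1398, 0]) I_beam();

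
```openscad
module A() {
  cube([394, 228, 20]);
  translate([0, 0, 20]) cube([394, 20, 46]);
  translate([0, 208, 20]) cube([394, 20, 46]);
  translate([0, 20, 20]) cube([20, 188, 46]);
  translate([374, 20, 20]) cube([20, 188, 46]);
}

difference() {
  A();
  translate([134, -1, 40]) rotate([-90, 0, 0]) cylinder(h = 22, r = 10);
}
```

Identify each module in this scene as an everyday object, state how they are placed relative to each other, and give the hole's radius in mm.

The subtracted cylinder has r = 10 mm.

A is an open box. The open box has a circular hole through its front wall. The hole's radius is 10 mm.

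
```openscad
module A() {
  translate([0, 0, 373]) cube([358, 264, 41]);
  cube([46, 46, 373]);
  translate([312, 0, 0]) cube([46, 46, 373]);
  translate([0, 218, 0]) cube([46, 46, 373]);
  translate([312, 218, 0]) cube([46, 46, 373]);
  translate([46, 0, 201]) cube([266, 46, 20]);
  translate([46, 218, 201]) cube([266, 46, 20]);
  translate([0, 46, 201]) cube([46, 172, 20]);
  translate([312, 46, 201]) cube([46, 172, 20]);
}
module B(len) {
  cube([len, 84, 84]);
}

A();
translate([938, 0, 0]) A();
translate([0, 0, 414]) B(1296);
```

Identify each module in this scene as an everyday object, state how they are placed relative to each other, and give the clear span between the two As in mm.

Second stool starts at x = 938; first ends at x = 358; clear span = 938 − 358 = 580 mm.

A is a stool. B is a beam. A beam spans the tops of two stools. The clear span between the two stools is 580 mm.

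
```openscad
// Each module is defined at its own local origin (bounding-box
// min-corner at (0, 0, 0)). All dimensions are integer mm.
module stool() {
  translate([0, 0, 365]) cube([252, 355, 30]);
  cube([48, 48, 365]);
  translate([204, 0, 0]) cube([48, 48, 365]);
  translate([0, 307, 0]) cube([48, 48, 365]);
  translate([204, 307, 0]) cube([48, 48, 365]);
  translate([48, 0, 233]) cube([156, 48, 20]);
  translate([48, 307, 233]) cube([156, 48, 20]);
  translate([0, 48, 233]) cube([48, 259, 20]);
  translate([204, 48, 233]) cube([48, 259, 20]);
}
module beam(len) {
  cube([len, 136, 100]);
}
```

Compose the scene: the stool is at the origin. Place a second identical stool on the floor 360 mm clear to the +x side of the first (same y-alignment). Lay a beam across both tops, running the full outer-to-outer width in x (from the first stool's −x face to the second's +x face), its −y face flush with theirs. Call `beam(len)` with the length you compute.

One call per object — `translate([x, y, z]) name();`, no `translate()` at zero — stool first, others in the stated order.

stool();
translate([612, 0, 0]) stool();
translate([0, 0, 395]) beam(864);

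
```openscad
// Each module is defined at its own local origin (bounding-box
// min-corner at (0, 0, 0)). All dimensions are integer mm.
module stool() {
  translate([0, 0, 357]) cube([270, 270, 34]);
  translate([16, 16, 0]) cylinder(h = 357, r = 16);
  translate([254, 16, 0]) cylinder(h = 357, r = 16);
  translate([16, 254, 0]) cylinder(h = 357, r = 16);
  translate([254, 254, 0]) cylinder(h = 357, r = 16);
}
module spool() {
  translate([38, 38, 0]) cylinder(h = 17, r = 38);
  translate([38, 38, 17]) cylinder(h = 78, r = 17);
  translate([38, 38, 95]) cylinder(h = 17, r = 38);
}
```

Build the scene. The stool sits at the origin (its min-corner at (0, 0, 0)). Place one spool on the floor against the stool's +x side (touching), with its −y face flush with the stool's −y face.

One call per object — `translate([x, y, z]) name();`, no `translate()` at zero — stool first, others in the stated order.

stool();
translate([270, 0, 0]) spool();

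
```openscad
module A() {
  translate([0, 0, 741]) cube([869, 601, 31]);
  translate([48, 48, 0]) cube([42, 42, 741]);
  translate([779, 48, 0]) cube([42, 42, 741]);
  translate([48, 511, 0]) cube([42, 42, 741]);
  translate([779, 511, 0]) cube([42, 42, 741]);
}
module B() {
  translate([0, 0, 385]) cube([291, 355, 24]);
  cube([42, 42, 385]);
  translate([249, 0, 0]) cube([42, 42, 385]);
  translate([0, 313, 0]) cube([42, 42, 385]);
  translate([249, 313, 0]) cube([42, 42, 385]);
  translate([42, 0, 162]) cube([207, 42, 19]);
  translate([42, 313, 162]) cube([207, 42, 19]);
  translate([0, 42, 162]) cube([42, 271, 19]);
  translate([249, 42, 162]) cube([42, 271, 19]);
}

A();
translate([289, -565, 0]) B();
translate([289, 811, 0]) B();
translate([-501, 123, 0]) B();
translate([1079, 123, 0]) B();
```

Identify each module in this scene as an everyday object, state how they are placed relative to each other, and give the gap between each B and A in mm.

A is a table. B is a stool. Four stools sit around the table at the −y, +y, −x, +x sides. The gap between each stool and the table is 210 mm.

Each stool's nearest face is 210 mm from the table's bounding box.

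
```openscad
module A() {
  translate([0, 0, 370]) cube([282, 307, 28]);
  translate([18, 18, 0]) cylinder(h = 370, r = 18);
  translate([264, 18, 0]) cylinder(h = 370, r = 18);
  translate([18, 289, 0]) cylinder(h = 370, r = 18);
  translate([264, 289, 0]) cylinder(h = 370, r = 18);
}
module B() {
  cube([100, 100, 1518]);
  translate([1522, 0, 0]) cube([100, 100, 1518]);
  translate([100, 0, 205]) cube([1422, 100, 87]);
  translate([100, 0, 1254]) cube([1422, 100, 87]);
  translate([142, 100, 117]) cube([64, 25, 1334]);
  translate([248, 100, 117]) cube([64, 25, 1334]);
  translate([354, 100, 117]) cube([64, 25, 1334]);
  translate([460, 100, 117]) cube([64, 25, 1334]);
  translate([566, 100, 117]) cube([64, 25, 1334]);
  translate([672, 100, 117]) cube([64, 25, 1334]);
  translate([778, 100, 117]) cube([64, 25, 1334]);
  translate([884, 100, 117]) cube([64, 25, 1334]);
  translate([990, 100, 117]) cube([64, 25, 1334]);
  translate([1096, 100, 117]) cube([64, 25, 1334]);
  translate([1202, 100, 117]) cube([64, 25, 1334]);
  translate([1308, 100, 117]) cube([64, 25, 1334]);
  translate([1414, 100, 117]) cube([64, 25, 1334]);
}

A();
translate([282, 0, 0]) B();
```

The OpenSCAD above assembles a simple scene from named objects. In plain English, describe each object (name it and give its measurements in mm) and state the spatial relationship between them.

A is a four-legged stool. The seat is 282×307 mm, 28 mm thick, top at z = 398 mm. It stands on four round legs, each 36 mm in diameter, from z = 0 to the seat underside, each leg's axis is inset half a diameter from the nearest pair of seat edges (so the leg's bounding box is flush with the corner).

B is a fence section. Two 100×100 mm posts, 1518 mm tall, stand on the floor with a clear span of 1422 mm between their inner faces. Two horizontal rails of 100×87 mm section span the gap between the posts with their undersides at z = 205 mm and z = 1254 mm, flush with the posts' −y face. 13 pickets, each 64 mm wide, 25 mm thick and 1334 mm tall, are fixed to the +y face of the rails with their bottoms at z = 117 mm, evenly spaced across the span with equal gaps (rounded down to the nearest mm) at the −x end and between each pair — any rounding remainder accumulates at the +x end.

The fence section is against the stool's +x side, with their −y faces flush.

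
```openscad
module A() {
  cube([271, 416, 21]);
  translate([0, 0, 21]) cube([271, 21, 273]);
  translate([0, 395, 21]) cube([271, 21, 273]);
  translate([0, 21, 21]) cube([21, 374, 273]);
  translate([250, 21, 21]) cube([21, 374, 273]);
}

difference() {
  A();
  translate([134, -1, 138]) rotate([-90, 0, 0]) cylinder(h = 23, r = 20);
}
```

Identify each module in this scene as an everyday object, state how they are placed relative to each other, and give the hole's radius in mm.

A is an open box. The open box has a circular hole through its front wall. The hole's radius is 20 mm.

The subtracted cylinder has r = 20 mm.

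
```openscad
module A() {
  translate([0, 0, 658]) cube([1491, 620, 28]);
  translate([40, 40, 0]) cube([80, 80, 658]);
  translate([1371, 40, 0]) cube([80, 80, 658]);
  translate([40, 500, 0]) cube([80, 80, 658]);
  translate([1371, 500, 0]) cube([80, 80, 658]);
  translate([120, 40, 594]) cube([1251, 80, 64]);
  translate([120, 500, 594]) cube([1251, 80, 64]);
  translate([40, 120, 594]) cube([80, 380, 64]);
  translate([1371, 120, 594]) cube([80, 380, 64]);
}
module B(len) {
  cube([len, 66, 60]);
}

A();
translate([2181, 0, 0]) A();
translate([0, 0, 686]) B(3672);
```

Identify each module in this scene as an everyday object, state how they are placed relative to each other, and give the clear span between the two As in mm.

Second table starts at x = 2181; first ends at x = 1491; clear span = 2181 − 1491 = 690 mm.

A is a table. B is a beam. A beam spans the tops of two tables. The clear span between the two tables is 690 mm.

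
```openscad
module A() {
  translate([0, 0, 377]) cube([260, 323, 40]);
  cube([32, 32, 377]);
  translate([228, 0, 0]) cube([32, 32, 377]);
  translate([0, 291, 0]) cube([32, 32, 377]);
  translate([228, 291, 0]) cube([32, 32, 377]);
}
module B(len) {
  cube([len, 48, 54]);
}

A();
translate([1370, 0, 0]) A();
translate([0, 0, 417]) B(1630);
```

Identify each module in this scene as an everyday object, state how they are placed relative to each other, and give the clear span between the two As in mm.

Second stool starts at x = 1370; first ends at x = 260; clear span = 1370 − 260 = 1110 mm.

A is a stool. B is a beam. A beam spans the tops of two stools. The clear span between the two stools is 1110 mm.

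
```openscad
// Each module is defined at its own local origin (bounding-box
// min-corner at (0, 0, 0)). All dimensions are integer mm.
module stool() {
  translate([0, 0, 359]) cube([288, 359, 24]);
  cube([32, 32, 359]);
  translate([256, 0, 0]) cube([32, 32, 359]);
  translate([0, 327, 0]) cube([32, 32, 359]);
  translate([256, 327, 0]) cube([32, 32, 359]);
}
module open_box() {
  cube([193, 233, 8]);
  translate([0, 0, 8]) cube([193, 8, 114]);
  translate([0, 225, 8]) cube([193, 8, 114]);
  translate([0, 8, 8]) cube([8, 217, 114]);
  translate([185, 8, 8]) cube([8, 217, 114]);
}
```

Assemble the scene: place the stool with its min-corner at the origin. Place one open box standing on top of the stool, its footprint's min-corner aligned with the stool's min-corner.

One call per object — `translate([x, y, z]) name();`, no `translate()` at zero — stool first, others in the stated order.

stool();
translate([0, 0, 383]) open_box();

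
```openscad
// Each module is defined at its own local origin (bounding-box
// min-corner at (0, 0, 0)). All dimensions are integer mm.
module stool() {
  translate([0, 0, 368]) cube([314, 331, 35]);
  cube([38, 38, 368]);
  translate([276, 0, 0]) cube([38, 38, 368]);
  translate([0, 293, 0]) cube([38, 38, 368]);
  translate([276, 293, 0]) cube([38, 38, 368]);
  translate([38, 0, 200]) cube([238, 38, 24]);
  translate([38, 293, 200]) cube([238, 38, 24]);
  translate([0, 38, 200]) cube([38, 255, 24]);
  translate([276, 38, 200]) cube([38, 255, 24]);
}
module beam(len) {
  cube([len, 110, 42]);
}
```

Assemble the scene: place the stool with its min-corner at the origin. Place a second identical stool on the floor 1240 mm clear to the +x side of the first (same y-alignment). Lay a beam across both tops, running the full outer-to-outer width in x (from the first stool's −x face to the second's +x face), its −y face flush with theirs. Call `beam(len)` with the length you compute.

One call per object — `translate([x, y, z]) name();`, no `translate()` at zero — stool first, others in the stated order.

stool();
translate([1554, 0, 0]) stool();
translate([0, 0, 403]) beam(1868);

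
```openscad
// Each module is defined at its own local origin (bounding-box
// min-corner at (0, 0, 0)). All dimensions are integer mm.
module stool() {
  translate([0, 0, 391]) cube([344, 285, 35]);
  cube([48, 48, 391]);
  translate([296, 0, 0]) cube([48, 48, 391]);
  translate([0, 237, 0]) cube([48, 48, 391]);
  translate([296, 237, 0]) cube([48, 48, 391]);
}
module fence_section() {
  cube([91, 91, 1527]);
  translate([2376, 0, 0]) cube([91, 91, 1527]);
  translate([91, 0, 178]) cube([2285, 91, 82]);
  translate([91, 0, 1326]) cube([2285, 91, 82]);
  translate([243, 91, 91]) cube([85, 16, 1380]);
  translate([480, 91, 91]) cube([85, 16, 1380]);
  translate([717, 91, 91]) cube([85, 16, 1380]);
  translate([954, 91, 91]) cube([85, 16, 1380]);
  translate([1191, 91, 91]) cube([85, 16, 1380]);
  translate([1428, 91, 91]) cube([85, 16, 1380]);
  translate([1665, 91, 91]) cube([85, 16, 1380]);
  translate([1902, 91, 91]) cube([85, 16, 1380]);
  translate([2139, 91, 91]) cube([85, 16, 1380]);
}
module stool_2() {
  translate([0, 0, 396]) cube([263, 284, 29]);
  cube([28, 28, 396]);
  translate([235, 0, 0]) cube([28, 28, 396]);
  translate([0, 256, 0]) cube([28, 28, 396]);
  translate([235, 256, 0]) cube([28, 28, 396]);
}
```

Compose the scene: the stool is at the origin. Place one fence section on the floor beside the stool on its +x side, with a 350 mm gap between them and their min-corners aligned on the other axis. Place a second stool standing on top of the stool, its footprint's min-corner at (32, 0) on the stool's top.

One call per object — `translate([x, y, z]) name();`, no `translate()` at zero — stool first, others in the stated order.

stool();
translate([694, 0, 0]) fence_section();
translate([32, 0, 426]) stool_2();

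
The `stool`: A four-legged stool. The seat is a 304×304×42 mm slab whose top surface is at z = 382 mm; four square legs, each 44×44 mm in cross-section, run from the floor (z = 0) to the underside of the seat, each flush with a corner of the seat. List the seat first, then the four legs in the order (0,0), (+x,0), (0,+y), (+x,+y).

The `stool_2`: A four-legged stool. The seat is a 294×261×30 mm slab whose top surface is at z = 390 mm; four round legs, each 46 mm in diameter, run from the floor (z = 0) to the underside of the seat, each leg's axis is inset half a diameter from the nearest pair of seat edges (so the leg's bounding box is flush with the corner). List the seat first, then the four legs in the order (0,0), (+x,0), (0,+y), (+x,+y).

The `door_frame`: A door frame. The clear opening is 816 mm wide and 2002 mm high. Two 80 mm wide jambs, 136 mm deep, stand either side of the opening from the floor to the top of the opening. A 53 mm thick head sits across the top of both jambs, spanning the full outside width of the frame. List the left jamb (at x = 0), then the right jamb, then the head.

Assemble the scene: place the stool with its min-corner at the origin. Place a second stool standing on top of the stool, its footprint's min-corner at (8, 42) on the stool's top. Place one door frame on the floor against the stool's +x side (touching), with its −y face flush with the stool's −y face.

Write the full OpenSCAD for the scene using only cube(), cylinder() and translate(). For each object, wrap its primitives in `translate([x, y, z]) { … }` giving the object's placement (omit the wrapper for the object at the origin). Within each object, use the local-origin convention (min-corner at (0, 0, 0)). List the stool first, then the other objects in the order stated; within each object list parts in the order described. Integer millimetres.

translate([0, 0, 340]) cube([304, 304, 42]);
cube([44, 44, 340]);
translate([260, 0, 0]) cube([44, 44, 340]);
translate([0, 260, 0]) cube([44, 44, 340]);
translate([260, 260, 0]) cube([44, 44, 340]);
translate([8, 42, 382]) {
  translate([0, 0, 360]) cube([294, 261, 30]);
  translate([23, 23, 0]) cylinder(h = 360, r = 23);
  translate([271, 23, 0]) cylinder(h = 360, r = 23);
  translate([23, 238, 0]) cylinder(h = 360, r = 23);
  translate([271, 238, 0]) cylinder(h = 360, r = 23);
}
translate([304, 0, 0]) {
  cube([80, 136, 2002]);
  translate([896, 0, 0]) cube([80, 136, 2002]);
  translate([0, 0, 2002]) cube([976, 136, 53]);
}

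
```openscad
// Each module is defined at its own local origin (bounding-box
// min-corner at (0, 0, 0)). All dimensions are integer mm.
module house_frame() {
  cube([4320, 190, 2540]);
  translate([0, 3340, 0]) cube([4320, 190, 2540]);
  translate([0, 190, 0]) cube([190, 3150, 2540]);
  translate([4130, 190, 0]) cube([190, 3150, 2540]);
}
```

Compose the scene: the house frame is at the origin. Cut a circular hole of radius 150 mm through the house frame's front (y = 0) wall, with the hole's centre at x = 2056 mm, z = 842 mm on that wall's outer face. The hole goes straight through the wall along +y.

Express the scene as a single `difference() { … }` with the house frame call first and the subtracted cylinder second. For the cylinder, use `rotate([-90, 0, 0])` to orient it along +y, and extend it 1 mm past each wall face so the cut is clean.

difference() {
  house_frame();
  translate([2056, -1, 842]) rotate([-90, 0, 0]) cylinder(h = 192, r = 150);
}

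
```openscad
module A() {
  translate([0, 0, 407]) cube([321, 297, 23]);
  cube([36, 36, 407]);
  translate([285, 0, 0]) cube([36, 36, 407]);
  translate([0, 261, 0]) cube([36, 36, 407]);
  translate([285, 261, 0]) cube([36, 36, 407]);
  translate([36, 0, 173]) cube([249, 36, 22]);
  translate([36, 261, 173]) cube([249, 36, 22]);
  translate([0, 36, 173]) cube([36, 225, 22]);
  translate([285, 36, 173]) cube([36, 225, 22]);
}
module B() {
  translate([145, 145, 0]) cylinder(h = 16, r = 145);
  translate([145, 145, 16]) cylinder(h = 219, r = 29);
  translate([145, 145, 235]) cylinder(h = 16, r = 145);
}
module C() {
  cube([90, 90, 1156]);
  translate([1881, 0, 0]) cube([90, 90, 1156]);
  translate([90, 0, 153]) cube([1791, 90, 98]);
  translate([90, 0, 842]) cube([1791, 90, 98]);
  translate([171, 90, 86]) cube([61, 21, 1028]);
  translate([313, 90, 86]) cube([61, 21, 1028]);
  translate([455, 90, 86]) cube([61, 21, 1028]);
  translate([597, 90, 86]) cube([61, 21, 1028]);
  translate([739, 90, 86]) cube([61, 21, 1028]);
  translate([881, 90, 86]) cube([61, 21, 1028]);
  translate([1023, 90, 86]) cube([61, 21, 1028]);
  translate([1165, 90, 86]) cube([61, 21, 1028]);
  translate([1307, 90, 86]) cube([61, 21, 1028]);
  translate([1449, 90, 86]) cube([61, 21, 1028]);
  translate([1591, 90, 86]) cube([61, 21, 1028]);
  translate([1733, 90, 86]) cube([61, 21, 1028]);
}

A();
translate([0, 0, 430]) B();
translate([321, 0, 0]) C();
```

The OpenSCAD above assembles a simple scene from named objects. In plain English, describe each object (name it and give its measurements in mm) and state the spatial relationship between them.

A is a four-legged stool. The seat is 321×297 mm, 23 mm thick, top at z = 430 mm. It stands on four square legs, each 36×36 mm in cross-section, from z = 0 to the seat underside, each flush with a corner of the seat. Four stretchers, 36 mm wide and 22 mm tall, connect adjacent legs with their undersides at z = 173 mm, each running between the inner faces of the legs it joins and aligned with the legs' outer faces on the other axis.

B is a spool: two coaxial disc flanges of radius 145 mm and thickness 16 mm, joined by a core cylinder of radius 29 mm and height 219 mm. The lower flange rests on z = 0 and the three cylinders share a vertical axis.

C is a fence section. Two 90×90 mm posts, 1156 mm tall, stand on the floor with a clear span of 1791 mm between their inner faces. Two horizontal rails of 90×98 mm section span the gap between the posts with their undersides at z = 153 mm and z = 842 mm, flush with the posts' −y face. 12 pickets, each 61 mm wide, 21 mm thick and 1028 mm tall, are fixed to the +y face of the rails with their bottoms at z = 86 mm, evenly spaced across the span with equal gaps (rounded down to the nearest mm) at the −x end and between each pair — any rounding remainder accumulates at the +x end.

The spool is on top of the stool. The fence section is against the stool's +x side, with their −y faces flush.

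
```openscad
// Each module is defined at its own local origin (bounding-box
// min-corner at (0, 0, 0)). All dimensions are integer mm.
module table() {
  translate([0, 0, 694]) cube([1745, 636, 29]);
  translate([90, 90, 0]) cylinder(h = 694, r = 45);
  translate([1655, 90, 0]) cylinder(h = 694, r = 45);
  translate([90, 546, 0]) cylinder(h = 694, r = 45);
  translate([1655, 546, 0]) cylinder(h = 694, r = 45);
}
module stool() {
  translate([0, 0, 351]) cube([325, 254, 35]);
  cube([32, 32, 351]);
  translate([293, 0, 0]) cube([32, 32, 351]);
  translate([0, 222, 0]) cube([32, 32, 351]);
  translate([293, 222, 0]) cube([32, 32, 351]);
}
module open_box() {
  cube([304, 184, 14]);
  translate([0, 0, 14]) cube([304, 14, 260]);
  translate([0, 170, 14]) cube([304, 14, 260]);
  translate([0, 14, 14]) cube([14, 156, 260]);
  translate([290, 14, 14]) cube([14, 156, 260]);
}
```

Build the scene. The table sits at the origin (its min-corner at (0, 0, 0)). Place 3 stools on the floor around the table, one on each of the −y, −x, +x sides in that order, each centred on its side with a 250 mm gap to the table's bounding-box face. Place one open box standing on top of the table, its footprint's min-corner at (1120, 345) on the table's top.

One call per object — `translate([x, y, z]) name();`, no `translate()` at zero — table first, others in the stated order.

table();
translate([710, -504, 0]) stool();
translate([-575, 191, 0]) stool();
translate([1995, 191, 0]) stool();
translate([1120, 345, 723]) open_box();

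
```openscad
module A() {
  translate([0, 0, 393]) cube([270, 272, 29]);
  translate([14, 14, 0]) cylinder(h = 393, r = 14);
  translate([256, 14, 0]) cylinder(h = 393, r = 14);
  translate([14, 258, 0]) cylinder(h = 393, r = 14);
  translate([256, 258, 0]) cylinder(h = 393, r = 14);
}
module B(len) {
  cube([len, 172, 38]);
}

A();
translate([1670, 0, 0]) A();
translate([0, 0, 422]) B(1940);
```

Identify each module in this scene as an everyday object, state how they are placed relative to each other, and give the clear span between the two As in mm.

Second stool starts at x = 1670; first ends at x = 270; clear span = 1670 − 270 = 1400 mm.

A is a stool. B is a beam. A beam spans the tops of two stools. The clear span between the two stools is 1400 mm.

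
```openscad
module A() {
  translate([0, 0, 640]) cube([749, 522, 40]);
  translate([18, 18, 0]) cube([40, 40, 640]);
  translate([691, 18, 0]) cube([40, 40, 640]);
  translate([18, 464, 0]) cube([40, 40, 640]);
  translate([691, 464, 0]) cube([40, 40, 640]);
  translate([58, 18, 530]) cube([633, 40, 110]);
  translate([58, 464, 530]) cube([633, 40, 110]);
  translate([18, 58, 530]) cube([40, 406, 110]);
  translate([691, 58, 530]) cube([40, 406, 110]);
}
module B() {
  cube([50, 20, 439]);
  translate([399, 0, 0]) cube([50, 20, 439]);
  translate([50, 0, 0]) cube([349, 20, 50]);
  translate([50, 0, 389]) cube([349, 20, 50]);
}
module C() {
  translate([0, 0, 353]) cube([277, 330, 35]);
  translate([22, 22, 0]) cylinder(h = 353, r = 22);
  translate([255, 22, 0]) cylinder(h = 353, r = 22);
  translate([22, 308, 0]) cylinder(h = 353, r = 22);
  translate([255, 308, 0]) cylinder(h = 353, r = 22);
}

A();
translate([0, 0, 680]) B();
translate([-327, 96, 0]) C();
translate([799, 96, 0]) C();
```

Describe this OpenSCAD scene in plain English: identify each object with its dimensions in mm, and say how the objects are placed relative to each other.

A is a rectangular dining table. The top is 749×522×40 mm with its upper surface at z = 680 mm. It stands on four 40×40 mm square legs, each inset 18 mm from the nearest pair of top edges, running from the floor to the underside of the top. Four apron rails, 40 mm thick and 110 mm tall, run between adjacent legs with their top edges flush with the underside of the top and their outer faces flush with the legs' outer faces.

B is a rectangular picture frame lying in the x–z plane (depth along y). The opening is 349 mm wide (x) by 339 mm tall (z), surrounded by a border 50 mm wide on all four sides. The frame is 20 mm deep and is made of two full-height vertical stiles with two horizontal rails fitted between them.

C is a four-legged stool. The seat is 277×330 mm, 35 mm thick, top at z = 388 mm. It stands on four round legs, each 44 mm in diameter, from z = 0 to the seat underside, each leg's axis is inset half a diameter from the nearest pair of seat edges (so the leg's bounding box is flush with the corner).

The picture frame is on top of the table. Two stools sit around the table at the −x, +x sides.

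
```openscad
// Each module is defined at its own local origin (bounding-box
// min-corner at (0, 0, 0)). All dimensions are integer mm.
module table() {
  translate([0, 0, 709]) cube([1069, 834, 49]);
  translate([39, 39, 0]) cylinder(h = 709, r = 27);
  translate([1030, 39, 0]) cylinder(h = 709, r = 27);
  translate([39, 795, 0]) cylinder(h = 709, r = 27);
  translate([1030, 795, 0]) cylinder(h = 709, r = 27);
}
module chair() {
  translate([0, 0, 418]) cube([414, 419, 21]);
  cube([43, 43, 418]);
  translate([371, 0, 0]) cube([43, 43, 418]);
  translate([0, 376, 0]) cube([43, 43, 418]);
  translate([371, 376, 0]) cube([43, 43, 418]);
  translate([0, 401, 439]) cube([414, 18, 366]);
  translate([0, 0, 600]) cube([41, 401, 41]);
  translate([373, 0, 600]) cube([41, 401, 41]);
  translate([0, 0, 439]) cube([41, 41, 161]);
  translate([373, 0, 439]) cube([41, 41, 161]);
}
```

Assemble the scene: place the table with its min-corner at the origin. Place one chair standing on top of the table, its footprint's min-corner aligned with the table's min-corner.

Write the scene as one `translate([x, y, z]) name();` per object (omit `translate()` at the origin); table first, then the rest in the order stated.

table();
translate([0, 0, 758]) chair();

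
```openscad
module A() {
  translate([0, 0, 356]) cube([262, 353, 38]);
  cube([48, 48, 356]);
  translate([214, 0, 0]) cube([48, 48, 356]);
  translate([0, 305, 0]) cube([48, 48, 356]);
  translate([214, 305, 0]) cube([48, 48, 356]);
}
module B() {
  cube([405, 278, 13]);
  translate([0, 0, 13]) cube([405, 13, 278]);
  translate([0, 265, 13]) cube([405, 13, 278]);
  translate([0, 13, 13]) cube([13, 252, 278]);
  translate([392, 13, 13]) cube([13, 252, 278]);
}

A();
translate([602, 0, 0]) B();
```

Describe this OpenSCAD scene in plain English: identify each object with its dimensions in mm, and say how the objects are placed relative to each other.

A is a four-legged stool. The seat is a 262×353×38 mm slab whose top surface is at z = 394 mm; four square legs, each 48×48 mm in cross-section, run from the floor (z = 0) to the underside of the seat, each flush with a corner of the seat.

B is an open-topped rectangular box: outside dimensions 405×278×291 mm, with a uniform wall and base thickness of 13 mm. The base is a full 405×278 slab on the floor; four walls sit on top of the base. The front and back walls (the −y and +y sides) span the full width; the two side walls fit between them.

The open box is on the floor beside the stool on its +x side.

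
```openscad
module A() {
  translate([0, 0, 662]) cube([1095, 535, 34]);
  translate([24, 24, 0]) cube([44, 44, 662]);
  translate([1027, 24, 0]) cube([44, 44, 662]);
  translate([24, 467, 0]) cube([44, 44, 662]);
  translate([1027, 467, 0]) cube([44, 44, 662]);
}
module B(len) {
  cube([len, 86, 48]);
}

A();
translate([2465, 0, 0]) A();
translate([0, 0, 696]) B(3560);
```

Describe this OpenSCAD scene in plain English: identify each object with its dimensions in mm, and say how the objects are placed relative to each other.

A is a rectangular dining table. The top is 1095×535×34 mm with its upper surface at z = 696 mm. It stands on four 44×44 mm square legs, each inset 24 mm from the nearest pair of top edges, running from the floor to the underside of the top.

B is a rectangular beam 3560 mm long (x), 86 mm deep (y), 48 mm thick (z).

The beam spans the tops of two tables placed 1370 mm apart, resting at z = 696 mm.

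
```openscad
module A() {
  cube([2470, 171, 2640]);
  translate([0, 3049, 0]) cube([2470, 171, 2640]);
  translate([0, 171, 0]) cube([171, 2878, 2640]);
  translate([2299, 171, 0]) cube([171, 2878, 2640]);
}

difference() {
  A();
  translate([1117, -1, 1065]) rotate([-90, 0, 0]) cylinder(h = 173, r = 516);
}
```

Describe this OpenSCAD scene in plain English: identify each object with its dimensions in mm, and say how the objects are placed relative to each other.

A is the wall frame of a small rectangular building: four walls, each 2640 mm tall and 171 mm thick, enclosing a footprint 2470 mm (x) by 3220 mm (y) outside-to-outside, with no floor or roof. The front and back walls (the −y and +y sides) span the full width; the two side walls fit between them.

The house frame has a circular hole of radius 516 mm through its front wall, centred at (x = 1117, z = 1065).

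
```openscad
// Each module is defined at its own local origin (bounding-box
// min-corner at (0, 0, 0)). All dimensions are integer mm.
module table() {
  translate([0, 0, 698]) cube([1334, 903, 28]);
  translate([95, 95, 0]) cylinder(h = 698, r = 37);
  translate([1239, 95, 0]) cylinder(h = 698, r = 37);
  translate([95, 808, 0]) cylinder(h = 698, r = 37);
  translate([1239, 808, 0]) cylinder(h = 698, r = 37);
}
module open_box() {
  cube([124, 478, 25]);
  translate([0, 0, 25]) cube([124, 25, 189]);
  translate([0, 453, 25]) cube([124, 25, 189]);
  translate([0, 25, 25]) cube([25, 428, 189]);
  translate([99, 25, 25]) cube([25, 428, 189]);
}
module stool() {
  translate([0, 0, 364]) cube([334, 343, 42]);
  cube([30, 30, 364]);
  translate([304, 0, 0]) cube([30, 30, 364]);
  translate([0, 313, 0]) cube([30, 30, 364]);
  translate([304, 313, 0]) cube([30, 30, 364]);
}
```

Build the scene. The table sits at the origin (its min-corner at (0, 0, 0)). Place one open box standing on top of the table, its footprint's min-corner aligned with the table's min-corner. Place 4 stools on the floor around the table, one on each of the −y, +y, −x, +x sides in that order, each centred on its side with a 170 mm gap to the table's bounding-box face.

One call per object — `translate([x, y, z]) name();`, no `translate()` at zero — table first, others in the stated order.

table();
translate([0, 0, 726]) open_box();
translate([500, -513, 0]) stool();
translate([500, 1073, 0]) stool();
translate([-504, 280, 0]) stool();
translate([1504, 280, 0]) stool();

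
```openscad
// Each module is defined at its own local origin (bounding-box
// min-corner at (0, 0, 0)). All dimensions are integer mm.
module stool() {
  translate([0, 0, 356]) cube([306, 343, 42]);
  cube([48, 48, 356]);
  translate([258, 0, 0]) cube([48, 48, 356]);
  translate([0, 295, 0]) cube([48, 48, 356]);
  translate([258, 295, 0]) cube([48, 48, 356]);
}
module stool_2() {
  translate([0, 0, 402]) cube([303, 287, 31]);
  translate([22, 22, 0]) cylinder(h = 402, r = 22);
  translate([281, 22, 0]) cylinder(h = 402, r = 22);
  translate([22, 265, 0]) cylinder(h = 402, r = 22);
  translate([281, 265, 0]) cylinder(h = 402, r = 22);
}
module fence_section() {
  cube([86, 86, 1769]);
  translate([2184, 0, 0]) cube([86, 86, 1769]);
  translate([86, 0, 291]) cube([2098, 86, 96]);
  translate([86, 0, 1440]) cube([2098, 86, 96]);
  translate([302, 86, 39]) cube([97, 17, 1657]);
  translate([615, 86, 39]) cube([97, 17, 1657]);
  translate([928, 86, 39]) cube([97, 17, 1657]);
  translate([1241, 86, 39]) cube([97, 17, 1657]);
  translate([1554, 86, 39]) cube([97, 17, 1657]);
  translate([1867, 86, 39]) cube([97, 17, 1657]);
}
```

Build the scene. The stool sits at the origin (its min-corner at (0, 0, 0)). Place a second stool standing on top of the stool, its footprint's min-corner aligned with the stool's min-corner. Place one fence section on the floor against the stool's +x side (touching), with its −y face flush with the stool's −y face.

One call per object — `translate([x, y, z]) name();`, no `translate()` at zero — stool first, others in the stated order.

stool();
translate([0, 0, 398]) stool_2();
translate([306, 0, 0]) fence_section();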